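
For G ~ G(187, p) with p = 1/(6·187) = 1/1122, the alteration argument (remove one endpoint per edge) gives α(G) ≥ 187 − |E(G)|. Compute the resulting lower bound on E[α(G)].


E[|E(G)|] = C(187, 2)·p = 17391 · (1/1122) = 31/2.
E[α(G)] ≥ n − E[|E(G)|] = 187 − 31/2 = 343/2.
Numerically: ≈ 171.50000.
(This is only a lower bound; the true E[α(G)] may be larger.)

E[α(G)] ≥ 343/2 ≈ 171.50000.


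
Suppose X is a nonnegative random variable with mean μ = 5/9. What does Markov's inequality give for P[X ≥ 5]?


μ = E[X] = 5/9, a = 5.
Markov: P[X ≥ 5] ≤ μ/a = (5/9)/5 = 1/9.
Numerically: ≈ 0.11111.
(Since a = 5 > μ = 0.55556, the bound 1/9 is < 1 and informative.)

P[X ≥ 5] ≤ 1/9 ≈ 0.11111.


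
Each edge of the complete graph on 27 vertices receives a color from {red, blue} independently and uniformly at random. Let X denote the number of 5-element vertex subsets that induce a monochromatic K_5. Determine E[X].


Let X = Σ_S X_S over the C(27, 5) = 80730 subsets S of size 5, where X_S = 1 if the K_5 on S is monochromatic.
For a fixed S, the K_5 on S has C(5, 2) = 10 edges. P[all 10 edges red] = (1/2)^10, and likewise for blue, so P[monochromatic] = 2·(1/2)^10 = 2^{1 − 10} = 1/512.
Summing: E[X] = C(27, 5) · 2^{1 − 10} = 80730 · 1/512 = 40365/256.
Numerically: E[X] ≈ 157.67578.

E[X] = C(27,5)·2^(1−C(5,2)) = 40365/256 ≈ 157.67578.


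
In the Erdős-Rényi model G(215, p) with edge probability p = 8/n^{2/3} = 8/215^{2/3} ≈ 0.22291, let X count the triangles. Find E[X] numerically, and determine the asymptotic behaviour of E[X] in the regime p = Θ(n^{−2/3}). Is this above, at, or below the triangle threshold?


Number of potential triangles: C(215, 3) = 1633355.
Each occurs with probability p³ ≈ (0.22291)³ ≈ 1.1076257e-02.
By linearity: E[X] = C(215, 3)·p³ ≈ 1633355 · 1.1076257e-02 ≈ 18091.46047.
Since α = 2/3 < 1, p = c/n^{2/3} ≫ 1/n is above the triangle threshold p ~ 1/n. Asymptotically E[X] ~ (c³/6)·n^{3(1−α)} = (8³/6)·n^{1} → ∞; triangles are abundant w.h.p.

E[X] ≈ 18091.46047; in regime p = Θ(1/n^{2/3}) E[X] diverges (above the triangle threshold p ~ 1/n).


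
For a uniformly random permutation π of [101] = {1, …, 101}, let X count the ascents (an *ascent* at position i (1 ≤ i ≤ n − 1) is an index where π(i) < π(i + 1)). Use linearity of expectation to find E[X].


Write X = Σ X_I over i = 1, …, 100, with X_I the indicator of one ascent.
There are 100 indicators.
For each fixed i, the pair (π(i), π(i+1)) is a uniformly random ordered pair of distinct values from {1, …, 101}; by symmetry P[π(i) < π(i+1)] = 1/2.
By linearity: E[X] = 100 · (1/2) = (101 − 1) · (1/2) = 50 ≈ 50.0000.

E[X] = 50 = 50.0000.


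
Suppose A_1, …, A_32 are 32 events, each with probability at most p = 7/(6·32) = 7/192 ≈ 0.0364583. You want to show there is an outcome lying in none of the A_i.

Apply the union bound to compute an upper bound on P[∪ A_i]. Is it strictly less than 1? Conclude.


Union bound: P[∪_{i=1}^{32} A_i] ≤ Σ_i P[A_i] ≤ 32·p = 32·(7/192) = 7/6.
Numerically: 7/6 ≈ 1.1666667.
Is 7/6 < 1? NO.
Since the bound 7/6 is ≥ 1, the union bound is uninformative here; it does NOT by itself certify existence.

32·p = 7/6 ≈ 1.1666667; existence NOT certified by the union bound.


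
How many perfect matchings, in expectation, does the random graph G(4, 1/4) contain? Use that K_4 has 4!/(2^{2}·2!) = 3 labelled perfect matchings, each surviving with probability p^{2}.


K_4 has 4!/(2^{2}·2!) = 3 labelled perfect matchings.
For each such perfect matching H, let X_H = 1 if all 2 edges of H are present in G. Then P[X_H = 1] = p^{2} = (1/4)^{2} = 1/16.
Summing the indicators: E[X] = Σ_H E[X_H] = 3 · p^{2} = 3 · 1/16 = 3/16.
Numerically: E[X] ≈ 0.1875.

E[X] = 3 · (1/4)^{2} = 3/16 ≈ 0.1875.


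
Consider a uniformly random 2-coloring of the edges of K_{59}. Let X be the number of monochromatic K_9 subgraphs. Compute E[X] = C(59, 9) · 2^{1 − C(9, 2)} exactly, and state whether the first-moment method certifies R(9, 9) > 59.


E[X] = C(59, 9) · 2^{1 − 36} = 12565671261 · 2^{−35} = 12565671261/34359738368.
As a reduced fraction: E[X] = 12565671261/34359738368 ≈ 0.366.
Is E[X] < 1? YES.
Since E[X] < 1, there exists a 2-coloring of K_{59} with no monochromatic K_9; hence R(9, 9) > 59.

E[X] = 12565671261/34359738368 ≈ 0.366; E[X] < 1, so R(9, 9) > 59.


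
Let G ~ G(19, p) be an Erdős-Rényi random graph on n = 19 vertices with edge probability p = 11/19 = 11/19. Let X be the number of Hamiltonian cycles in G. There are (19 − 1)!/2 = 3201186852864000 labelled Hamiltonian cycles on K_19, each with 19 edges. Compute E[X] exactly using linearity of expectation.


K_19 has (19 − 1)!/2 = 3201186852864000 labelled Hamiltonian cycles.
For each such Hamiltonian cycle H, let X_H = 1 if all 19 edges of H are present in G. Then P[X_H = 1] = p^{19} = (11/19)^{19} = 61159090448414546291/1978419655660313589123979.
By linearity of expectation: E[X] = Σ_H E[X_H] = 3201186852864000 · p^{19} = 3201186852864000 · 61159090448414546291/1978419655660313589123979 = 195781676276584883979724733927424000/1978419655660313589123979.
Numerically: E[X] ≈ 9.896e+10.

E[X] = 3201186852864000 · (11/19)^{19} = 195781676276584883979724733927424000/1978419655660313589123979 ≈ 9.896e+10.


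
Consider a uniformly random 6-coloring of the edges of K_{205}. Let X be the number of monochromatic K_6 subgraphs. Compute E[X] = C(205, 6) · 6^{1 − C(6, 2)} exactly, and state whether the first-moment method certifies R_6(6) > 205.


E[X] = C(205, 6) · 6^{1 − 15} = 95746959700 · 6^{−14} = 95746959700/78364164096.
As a reduced fraction: E[X] = 23936739925/19591041024 ≈ 1.222.
Is E[X] < 1? NO.
Since E[X] ≥ 1, the first-moment bound is inconclusive at n = 205; it does NOT by itself certify R_6(6) > 205.

E[X] = 23936739925/19591041024 ≈ 1.222; E[X] ≥ 1; first-moment method inconclusive here.


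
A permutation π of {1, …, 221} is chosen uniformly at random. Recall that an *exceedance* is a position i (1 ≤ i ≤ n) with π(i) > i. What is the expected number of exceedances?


Write X = Σ_{i=1}^{221} X_i, where X_i = 1_{π(i) > i}.
For each fixed i, π(i) is uniform over {1, …, 221} (marginal of a uniform permutation), so P[π(i) > i] = (n − i)/n. Summing: Σ_{i=1}^{221} (n − i)/n = (0 + 1 + … + 220)/221 = 221(221 − 1)/(2·221) = (221 − 1)/2.
Hence E[X] = Σ_{i=1}^{221} (221 − i)/221 = 110 ≈ 110.0000.

E[X] = 110 = 110.0000.


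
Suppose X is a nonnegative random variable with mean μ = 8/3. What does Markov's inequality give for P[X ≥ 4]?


μ = E[X] = 8/3, a = 4.
Markov: P[X ≥ 4] ≤ μ/a = (8/3)/4 = 2/3.
Numerically: ≈ 0.666667.
(Since a = 4 > μ = 2.666667, the bound 2/3 is < 1 and informative.)

P[X ≥ 4] ≤ 2/3 ≈ 0.666667.


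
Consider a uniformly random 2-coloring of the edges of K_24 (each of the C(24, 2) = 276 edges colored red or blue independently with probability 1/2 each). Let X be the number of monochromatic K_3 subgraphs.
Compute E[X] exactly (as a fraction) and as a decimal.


Let X = Σ_S X_S over the C(24, 3) = 2024 subsets S of size 3, where X_S = 1 if the K_3 on S is monochromatic.
For a fixed S, the K_3 on S has C(3, 2) = 3 edges. P[all 3 edges red] = (1/2)^3, and likewise for blue, so P[monochromatic] = 2·(1/2)^3 = 2^{1 − 3} = 1/4.
By linearity: E[X] = C(24, 3) · 2^{1 − 3} = 2024 · 1/4 = 506.
Numerically: E[X] ≈ 506.0000.

E[X] = C(24,3)·2^(1−C(3,2)) = 506 ≈ 506.0000.


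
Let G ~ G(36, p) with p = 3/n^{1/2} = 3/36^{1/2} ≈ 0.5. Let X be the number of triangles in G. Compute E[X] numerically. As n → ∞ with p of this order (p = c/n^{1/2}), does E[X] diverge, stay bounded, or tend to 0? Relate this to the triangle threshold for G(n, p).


Number of potential triangles: C(36, 3) = 7140.
Each occurs with probability p³ ≈ (0.5)³ ≈ 1.25000e-01.
By linearity: E[X] = C(36, 3)·p³ ≈ 7140 · 1.25000e-01 ≈ 892.500.
Since α = 1/2 < 1, p = c/n^{1/2} ≫ 1/n is above the triangle threshold p ~ 1/n. Asymptotically E[X] ~ (c³/6)·n^{3(1−α)} = (3³/6)·n^{1.5} → ∞; triangles are abundant w.h.p.

E[X] ≈ 892.500; in regime p = Θ(1/n^{1/2}) E[X] diverges (above the triangle threshold p ~ 1/n).


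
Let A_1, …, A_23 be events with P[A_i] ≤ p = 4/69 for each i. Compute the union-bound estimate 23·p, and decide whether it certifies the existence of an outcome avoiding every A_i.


Union bound: P[∪_{i=1}^{23} A_i] ≤ Σ_i P[A_i] ≤ 23·p = 23·(4/69) = 4/3.
Numerically: 4/3 ≈ 1.3333.
Is 4/3 < 1? NO.
Since the bound 4/3 is ≥ 1, the union bound is uninformative here; it does NOT by itself certify existence.

23·p = 4/3 ≈ 1.3333; existence NOT certified by the union bound.


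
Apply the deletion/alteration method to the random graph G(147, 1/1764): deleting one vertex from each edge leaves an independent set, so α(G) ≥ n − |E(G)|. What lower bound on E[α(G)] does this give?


E[|E(G)|] = C(147, 2)·p = 10731 · (1/1764) = 73/12.
E[α(G)] ≥ n − E[|E(G)|] = 147 − 73/12 = 1691/12.
Numerically: ≈ 140.917.
(This is only a lower bound; the true E[α(G)] may be larger.)

E[α(G)] ≥ 1691/12 ≈ 140.917.


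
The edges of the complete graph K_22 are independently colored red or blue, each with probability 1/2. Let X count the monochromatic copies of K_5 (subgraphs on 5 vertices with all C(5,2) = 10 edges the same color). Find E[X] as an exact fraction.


Let X = Σ_S X_S over the C(22, 5) = 26334 subsets S of size 5, where X_S = 1 if the K_5 on S is monochromatic.
For a fixed S, the K_5 on S has C(5, 2) = 10 edges. P[all 10 edges red] = (1/2)^10, and likewise for blue, so P[monochromatic] = 2·(1/2)^10 = 2^{1 − 10} = 1/512.
By linearity: E[X] = C(22, 5) · 2^{1 − 10} = 26334 · 1/512 = 13167/256.
Numerically: E[X] ≈ 51.434.

E[X] = C(22,5)·2^(1−C(5,2)) = 13167/256 ≈ 51.434.


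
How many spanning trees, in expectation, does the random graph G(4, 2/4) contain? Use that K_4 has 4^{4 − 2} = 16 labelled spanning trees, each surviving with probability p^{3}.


K_4 has 4^{4 − 2} = 16 labelled spanning trees.
For each such spanning tree H, let X_H = 1 if all 3 edges of H are present in G. Then P[X_H = 1] = p^{3} = (1/2)^{3} = 1/8.
By linearity: E[X] = Σ_H E[X_H] = 16 · p^{3} = 16 · 1/8 = 2.
Numerically: E[X] ≈ 2.

E[X] = 16 · (1/2)^{3} = 2 ≈ 2.


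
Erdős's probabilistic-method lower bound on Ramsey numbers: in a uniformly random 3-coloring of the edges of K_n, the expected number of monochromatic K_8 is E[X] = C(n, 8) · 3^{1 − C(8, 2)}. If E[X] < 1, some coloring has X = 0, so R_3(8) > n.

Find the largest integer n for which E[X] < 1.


We need C(n, 8) · 3^{1 − 28} < 1, i.e. C(n, 8) < 3^{28 − 1} = 7625597484987.
Check values of n near the boundary:
  n = 150: C(150, 8) = 5257211409450; 5257211409450 < 7625597484987? YES
  n = 151: C(151, 8) = 5551321138650; 5551321138650 < 7625597484987? YES
  n = 152: C(152, 8) = 5859727868575; 5859727868575 < 7625597484987? YES
  n = 153: C(153, 8) = 6183023199255; 6183023199255 < 7625597484987? YES
  n = 154: C(154, 8) = 6521818990995; 6521818990995 < 7625597484987? YES
  n = 155: C(155, 8) = 6876747915675; 6876747915675 < 7625597484987? YES
  n = 156: C(156, 8) = 7248464019225; 7248464019225 < 7625597484987? YES
  n = 157: C(157, 8) = 7637643295425; 7637643295425 < 7625597484987? NO
  n = 158: C(158, 8) = 8044984271181; 8044984271181 < 7625597484987? NO
  n = 159: C(159, 8) = 8471208603429; 8471208603429 < 7625597484987? NO
The largest n with C(n, 8) < 7625597484987 is n = 156 (where E[X] = 805384891025/847288609443 ≈ 0.95054). Hence R_3(8) > 156, i.e. R_3(8) ≥ 157.

Largest n = 156; hence R_3(8) > 156.


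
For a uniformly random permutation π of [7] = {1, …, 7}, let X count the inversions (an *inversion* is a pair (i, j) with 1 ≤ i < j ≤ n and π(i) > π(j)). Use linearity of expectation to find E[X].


Write X = Σ X_I over the C(7, 2) = 21 pairs i < j, with X_I the indicator of one inversion.
There are 21 indicators.
For each fixed pair i < j, the values π(i) and π(j) are two distinct elements of {1, …, 7} in uniformly random order; by symmetry P[π(i) > π(j)] = 1/2.
By linearity: E[X] = 21 · (1/2) = C(7, 2) · (1/2) = 21/2 = 21/2 ≈ 10.50000.

E[X] = 21/2 = 10.50000.


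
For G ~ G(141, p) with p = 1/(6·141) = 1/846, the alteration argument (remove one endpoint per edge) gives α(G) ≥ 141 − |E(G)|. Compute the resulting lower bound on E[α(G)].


E[|E(G)|] = C(141, 2)·p = 9870 · (1/846) = 35/3.
E[α(G)] ≥ n − E[|E(G)|] = 141 − 35/3 = 388/3.
Numerically: ≈ 129.33333.
(This is only a lower bound; the true E[α(G)] may be larger.)

E[α(G)] ≥ 388/3 ≈ 129.33333.


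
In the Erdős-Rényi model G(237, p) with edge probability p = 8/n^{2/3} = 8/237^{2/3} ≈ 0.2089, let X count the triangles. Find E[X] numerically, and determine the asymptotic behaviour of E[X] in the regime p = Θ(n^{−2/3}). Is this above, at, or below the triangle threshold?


Number of potential triangles: C(237, 3) = 2190670.
Each occurs with probability p³ ≈ (0.2089)³ ≈ 9.115348e-03.
By linearity: E[X] = C(237, 3)·p³ ≈ 2190670 · 9.115348e-03 ≈ 19968.7201.
Since α = 2/3 < 1, p = c/n^{2/3} ≫ 1/n is above the triangle threshold p ~ 1/n. Asymptotically E[X] ~ (c³/6)·n^{3(1−α)} = (8³/6)·n^{1} → ∞; triangles are abundant w.h.p.

E[X] ≈ 19968.7201; in regime p = Θ(1/n^{2/3}) E[X] diverges (above the triangle threshold p ~ 1/n).


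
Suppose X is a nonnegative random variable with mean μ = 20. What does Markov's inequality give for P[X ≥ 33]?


μ = E[X] = 20, a = 33.
Markov: P[X ≥ 33] ≤ μ/a = (20)/33 = 20/33.
Numerically: ≈ 0.606061.
(Since a = 33 > μ = 20.000000, the bound 20/33 is < 1 and informative.)

P[X ≥ 33] ≤ 20/33 ≈ 0.606061.


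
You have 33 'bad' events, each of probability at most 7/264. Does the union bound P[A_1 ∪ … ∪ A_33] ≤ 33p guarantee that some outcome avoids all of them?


Union bound: P[∪_{i=1}^{33} A_i] ≤ Σ_i P[A_i] ≤ 33·p = 33·(7/264) = 7/8.
Numerically: 7/8 ≈ 0.875000.
Is 7/8 < 1? YES.
Since P[∪ A_i] ≤ 7/8 < 1, the complement has P[∩ A_i^c] ≥ 1 − 7/8 = 1/8 > 0, so some outcome avoids every A_i.

33·p = 7/8 ≈ 0.875000; existence CERTIFIED by the union bound.


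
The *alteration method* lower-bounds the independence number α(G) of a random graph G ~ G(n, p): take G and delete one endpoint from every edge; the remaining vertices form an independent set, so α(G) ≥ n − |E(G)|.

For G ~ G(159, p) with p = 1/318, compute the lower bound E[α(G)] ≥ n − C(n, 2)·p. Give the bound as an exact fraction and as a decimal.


E[|E(G)|] = C(159, 2)·p = 12561 · (1/318) = 79/2.
E[α(G)] ≥ n − E[|E(G)|] = 159 − 79/2 = 239/2.
Numerically: ≈ 119.5000.
(This is only a lower bound; the true E[α(G)] may be larger.)

E[α(G)] ≥ 239/2 ≈ 119.5000.


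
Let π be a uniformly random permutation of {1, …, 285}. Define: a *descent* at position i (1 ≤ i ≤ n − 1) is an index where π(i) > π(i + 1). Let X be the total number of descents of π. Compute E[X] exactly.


Write X = Σ X_I over i = 1, …, 284, with X_I the indicator of one descent.
There are 284 indicators.
For each fixed i, the pair (π(i), π(i+1)) is a uniformly random ordered pair of distinct values from {1, …, 285}; by symmetry P[π(i) > π(i+1)] = 1/2.
By linearity: E[X] = 284 · (1/2) = (285 − 1) · (1/2) = 142 ≈ 142.000000.

E[X] = 142 = 142.000000.


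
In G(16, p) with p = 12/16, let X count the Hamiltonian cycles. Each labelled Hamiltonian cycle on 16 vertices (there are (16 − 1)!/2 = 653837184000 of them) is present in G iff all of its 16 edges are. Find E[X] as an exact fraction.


K_16 has (16 − 1)!/2 = 653837184000 labelled Hamiltonian cycles.
For each such Hamiltonian cycle H, let X_H = 1 if all 16 edges of H are present in G. Then P[X_H = 1] = p^{16} = (3/4)^{16} = 43046721/4294967296.
Summing the indicators: E[X] = Σ_H E[X_H] = 653837184000 · p^{16} = 653837184000 · 43046721/4294967296 = 27485885585032875/4194304.
Numerically: E[X] ≈ 6.55e+09.

E[X] = 653837184000 · (3/4)^{16} = 27485885585032875/4194304 ≈ 6.55e+09.


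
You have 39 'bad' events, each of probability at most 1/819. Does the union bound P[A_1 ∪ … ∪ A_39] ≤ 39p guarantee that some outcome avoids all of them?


Union bound: P[∪_{i=1}^{39} A_i] ≤ Σ_i P[A_i] ≤ 39·p = 39·(1/819) = 1/21.
Numerically: 1/21 ≈ 0.0476.
Is 1/21 < 1? YES.
Since P[∪ A_i] ≤ 1/21 < 1, the complement has P[∩ A_i^c] ≥ 1 − 1/21 = 20/21 > 0, so some outcome avoids every A_i.

39·p = 1/21 ≈ 0.0476; existence CERTIFIED by the union bound.


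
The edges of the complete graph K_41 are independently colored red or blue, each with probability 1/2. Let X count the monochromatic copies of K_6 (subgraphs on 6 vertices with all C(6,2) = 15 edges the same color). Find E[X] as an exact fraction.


Let X = Σ_S X_S over the C(41, 6) = 4496388 subsets S of size 6, where X_S = 1 if the K_6 on S is monochromatic.
For a fixed S, the K_6 on S has C(6, 2) = 15 edges. P[all 15 edges red] = (1/2)^15, and likewise for blue, so P[monochromatic] = 2·(1/2)^15 = 2^{1 − 15} = 1/16384.
By linearity of expectation: E[X] = C(41, 6) · 2^{1 − 15} = 4496388 · 1/16384 = 1124097/4096.
Numerically: E[X] ≈ 274.43774.

E[X] = C(41,6)·2^(1−C(6,2)) = 1124097/4096 ≈ 274.43774.


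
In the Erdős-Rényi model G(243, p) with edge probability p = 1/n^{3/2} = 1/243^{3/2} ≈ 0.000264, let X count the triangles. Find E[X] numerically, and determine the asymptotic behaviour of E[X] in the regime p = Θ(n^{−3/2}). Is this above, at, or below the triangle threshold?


Number of potential triangles: C(243, 3) = 2362041.
Each occurs with probability p³ ≈ (0.000264)³ ≈ 1.83980e-11.
By linearity: E[X] = C(243, 3)·p³ ≈ 2362041 · 1.83980e-11 ≈ 0.000.
Since α = 3/2 > 1, p = c/n^{3/2} = o(1/n) is below the triangle threshold p ~ 1/n. Asymptotically E[X] ~ (c³/6)·n^{3(1−α)} = (1³/6)·n^{-1.5} → 0, so by Markov's inequality G has no triangles w.h.p.

E[X] ≈ 0.000; in regime p = Θ(1/n^{3/2}) E[X] tends to 0 (below the triangle threshold p ~ 1/n).


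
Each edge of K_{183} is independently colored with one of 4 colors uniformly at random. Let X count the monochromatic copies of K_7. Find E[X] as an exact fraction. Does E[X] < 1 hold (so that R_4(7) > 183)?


E[X] = C(183, 7) · 4^{1 − 21} = 1214197462413 · 4^{−20} = 1214197462413/1099511627776.
As a reduced fraction: E[X] = 1214197462413/1099511627776 ≈ 1.104306.
Is E[X] < 1? NO.
Since E[X] ≥ 1, the first-moment bound is inconclusive at n = 183; it does NOT by itself certify R_4(7) > 183.

E[X] = 1214197462413/1099511627776 ≈ 1.104306; E[X] ≥ 1; first-moment method inconclusive here.


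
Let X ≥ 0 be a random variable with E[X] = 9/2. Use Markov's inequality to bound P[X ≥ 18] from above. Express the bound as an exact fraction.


μ = E[X] = 9/2, a = 18.
Markov: P[X ≥ 18] ≤ μ/a = (9/2)/18 = 1/4.
Numerically: ≈ 0.2500.
(Since a = 18 > μ = 4.5000, the bound 1/4 is < 1 and informative.)

P[X ≥ 18] ≤ 1/4 ≈ 0.2500.


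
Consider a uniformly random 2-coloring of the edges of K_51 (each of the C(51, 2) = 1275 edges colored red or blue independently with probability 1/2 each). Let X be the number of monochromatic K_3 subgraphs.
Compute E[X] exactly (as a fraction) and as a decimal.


Let X = Σ_S X_S over the C(51, 3) = 20825 subsets S of size 3, where X_S = 1 if the K_3 on S is monochromatic.
For a fixed S, the K_3 on S has C(3, 2) = 3 edges. P[all 3 edges red] = (1/2)^3, and likewise for blue, so P[monochromatic] = 2·(1/2)^3 = 2^{1 − 3} = 1/4.
Summing: E[X] = C(51, 3) · 2^{1 − 3} = 20825 · 1/4 = 20825/4.
Numerically: E[X] ≈ 5206.250000.

E[X] = C(51,3)·2^(1−C(3,2)) = 20825/4 ≈ 5206.250000.


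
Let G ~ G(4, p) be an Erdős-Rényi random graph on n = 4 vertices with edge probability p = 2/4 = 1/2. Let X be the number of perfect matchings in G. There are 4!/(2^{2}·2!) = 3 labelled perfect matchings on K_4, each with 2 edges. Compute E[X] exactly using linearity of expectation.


K_4 has 4!/(2^{2}·2!) = 3 labelled perfect matchings.
For each such perfect matching H, let X_H = 1 if all 2 edges of H are present in G. Then P[X_H = 1] = p^{2} = (1/2)^{2} = 1/4.
By linearity of expectation: E[X] = Σ_H E[X_H] = 3 · p^{2} = 3 · 1/4 = 3/4.
Numerically: E[X] ≈ 0.75.

E[X] = 3 · (1/2)^{2} = 3/4 ≈ 0.75.


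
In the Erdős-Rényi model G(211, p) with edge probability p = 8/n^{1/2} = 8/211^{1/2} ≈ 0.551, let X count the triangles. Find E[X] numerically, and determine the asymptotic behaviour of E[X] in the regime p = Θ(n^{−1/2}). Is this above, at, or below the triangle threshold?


Number of potential triangles: C(211, 3) = 1543465.
Each occurs with probability p³ ≈ (0.551)³ ≈ 1.67050e-01.
By linearity: E[X] = C(211, 3)·p³ ≈ 1543465 · 1.67050e-01 ≈ 257835.708.
Since α = 1/2 < 1, p = c/n^{1/2} ≫ 1/n is above the triangle threshold p ~ 1/n. Asymptotically E[X] ~ (c³/6)·n^{3(1−α)} = (8³/6)·n^{1.5} → ∞; triangles are abundant w.h.p.

E[X] ≈ 257835.708; in regime p = Θ(1/n^{1/2}) E[X] diverges (above the triangle threshold p ~ 1/n).


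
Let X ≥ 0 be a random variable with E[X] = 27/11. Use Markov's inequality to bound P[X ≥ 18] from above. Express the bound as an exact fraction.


μ = E[X] = 27/11, a = 18.
Markov: P[X ≥ 18] ≤ μ/a = (27/11)/18 = 3/22.
Numerically: ≈ 0.13636.
(Since a = 18 > μ = 2.45455, the bound 3/22 is < 1 and informative.)

P[X ≥ 18] ≤ 3/22 ≈ 0.13636.


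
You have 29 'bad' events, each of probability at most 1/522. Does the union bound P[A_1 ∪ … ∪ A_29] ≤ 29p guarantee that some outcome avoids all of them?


Union bound: P[∪_{i=1}^{29} A_i] ≤ Σ_i P[A_i] ≤ 29·p = 29·(1/522) = 1/18.
Numerically: 1/18 ≈ 0.055556.
Is 1/18 < 1? YES.
Since P[∪ A_i] ≤ 1/18 < 1, the complement has P[∩ A_i^c] ≥ 1 − 1/18 = 17/18 > 0, so some outcome avoids every A_i.

29·p = 1/18 ≈ 0.055556; existence CERTIFIED by the union bound.


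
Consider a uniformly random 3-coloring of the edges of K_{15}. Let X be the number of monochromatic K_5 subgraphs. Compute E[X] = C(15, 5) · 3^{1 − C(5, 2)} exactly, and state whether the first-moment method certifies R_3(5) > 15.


E[X] = C(15, 5) · 3^{1 − 10} = 3003 · 3^{−9} = 3003/19683.
As a reduced fraction: E[X] = 1001/6561 ≈ 0.1526.
Is E[X] < 1? YES.
Since E[X] < 1, there exists a 3-coloring of K_{15} with no monochromatic K_5; hence R_3(5) > 15.

E[X] = 1001/6561 ≈ 0.1526; E[X] < 1, so R_3(5) > 15.


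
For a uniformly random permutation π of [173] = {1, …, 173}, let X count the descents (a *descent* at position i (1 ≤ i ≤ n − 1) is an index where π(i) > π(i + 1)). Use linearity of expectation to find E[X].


Write X = Σ X_I over i = 1, …, 172, with X_I the indicator of one descent.
There are 172 indicators.
For each fixed i, the pair (π(i), π(i+1)) is a uniformly random ordered pair of distinct values from {1, …, 173}; by symmetry P[π(i) > π(i+1)] = 1/2.
By linearity: E[X] = 172 · (1/2) = (173 − 1) · (1/2) = 86 ≈ 86.00000.

E[X] = 86 = 86.00000.


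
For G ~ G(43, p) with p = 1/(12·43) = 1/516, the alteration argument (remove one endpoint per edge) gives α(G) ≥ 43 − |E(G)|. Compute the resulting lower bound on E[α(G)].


E[|E(G)|] = C(43, 2)·p = 903 · (1/516) = 7/4.
E[α(G)] ≥ n − E[|E(G)|] = 43 − 7/4 = 165/4.
Numerically: ≈ 41.25000.
(This is only a lower bound; the true E[α(G)] may be larger.)

E[α(G)] ≥ 165/4 ≈ 41.25000.


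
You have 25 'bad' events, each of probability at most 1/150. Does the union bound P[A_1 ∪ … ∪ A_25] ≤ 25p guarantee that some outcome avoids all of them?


Union bound: P[∪_{i=1}^{25} A_i] ≤ Σ_i P[A_i] ≤ 25·p = 25·(1/150) = 1/6.
Numerically: 1/6 ≈ 0.16667.
Is 1/6 < 1? YES.
Since P[∪ A_i] ≤ 1/6 < 1, the complement has P[∩ A_i^c] ≥ 1 − 1/6 = 5/6 > 0, so some outcome avoids every A_i.

25·p = 1/6 ≈ 0.16667; existence CERTIFIED by the union bound.


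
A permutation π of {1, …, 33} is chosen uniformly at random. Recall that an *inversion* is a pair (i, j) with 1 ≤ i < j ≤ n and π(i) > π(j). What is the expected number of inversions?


Write X = Σ X_I over the C(33, 2) = 528 pairs i < j, with X_I the indicator of one inversion.
There are 528 indicators.
For each fixed pair i < j, the values π(i) and π(j) are two distinct elements of {1, …, 33} in uniformly random order; by symmetry P[π(i) > π(j)] = 1/2.
By linearity: E[X] = 528 · (1/2) = C(33, 2) · (1/2) = 528/2 = 264 ≈ 264.000.

E[X] = 264 = 264.000.


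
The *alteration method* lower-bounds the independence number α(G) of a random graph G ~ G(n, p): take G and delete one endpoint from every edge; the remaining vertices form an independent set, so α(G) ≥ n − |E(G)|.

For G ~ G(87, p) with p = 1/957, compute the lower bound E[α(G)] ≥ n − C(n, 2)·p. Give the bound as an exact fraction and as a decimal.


E[|E(G)|] = C(87, 2)·p = 3741 · (1/957) = 43/11.
E[α(G)] ≥ n − E[|E(G)|] = 87 − 43/11 = 914/11.
Numerically: ≈ 83.090909.
(This is only a lower bound; the true E[α(G)] may be larger.)

E[α(G)] ≥ 914/11 ≈ 83.090909.


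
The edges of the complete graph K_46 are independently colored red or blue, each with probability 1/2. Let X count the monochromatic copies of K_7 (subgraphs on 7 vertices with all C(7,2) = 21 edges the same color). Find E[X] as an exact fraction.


Let X = Σ_S X_S over the C(46, 7) = 53524680 subsets S of size 7, where X_S = 1 if the K_7 on S is monochromatic.
For a fixed S, the K_7 on S has C(7, 2) = 21 edges. P[all 21 edges red] = (1/2)^21, and likewise for blue, so P[monochromatic] = 2·(1/2)^21 = 2^{1 − 21} = 1/1048576.
By linearity: E[X] = C(46, 7) · 2^{1 − 21} = 53524680 · 1/1048576 = 6690585/131072.
Numerically: E[X] ≈ 51.0451.

E[X] = C(46,7)·2^(1−C(7,2)) = 6690585/131072 ≈ 51.0451.


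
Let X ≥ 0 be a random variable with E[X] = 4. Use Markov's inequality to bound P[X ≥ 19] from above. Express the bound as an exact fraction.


μ = E[X] = 4, a = 19.
Markov: P[X ≥ 19] ≤ μ/a = (4)/19 = 4/19.
Numerically: ≈ 0.21053.
(Since a = 19 > μ = 4.00000, the bound 4/19 is < 1 and informative.)

P[X ≥ 19] ≤ 4/19 ≈ 0.21053.


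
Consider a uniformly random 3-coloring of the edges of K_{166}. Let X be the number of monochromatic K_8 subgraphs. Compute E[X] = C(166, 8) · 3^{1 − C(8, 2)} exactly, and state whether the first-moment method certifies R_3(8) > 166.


E[X] = C(166, 8) · 3^{1 − 28} = 12049276177620 · 3^{−27} = 12049276177620/7625597484987.
As a reduced fraction: E[X] = 148756496020/94143178827 ≈ 1.580109.
Is E[X] < 1? NO.
Since E[X] ≥ 1, the first-moment bound is inconclusive at n = 166; it does NOT by itself certify R_3(8) > 166.

E[X] = 148756496020/94143178827 ≈ 1.580109; E[X] ≥ 1; first-moment method inconclusive here.


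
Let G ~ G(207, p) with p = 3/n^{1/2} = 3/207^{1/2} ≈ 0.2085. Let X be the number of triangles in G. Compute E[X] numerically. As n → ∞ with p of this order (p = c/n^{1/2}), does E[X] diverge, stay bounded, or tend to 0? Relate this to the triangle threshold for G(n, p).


Number of potential triangles: C(207, 3) = 1456935.
Each occurs with probability p³ ≈ (0.2085)³ ≈ 9.065844e-03.
By linearity: E[X] = C(207, 3)·p³ ≈ 1456935 · 9.065844e-03 ≈ 13208.3456.
Since α = 1/2 < 1, p = c/n^{1/2} ≫ 1/n is above the triangle threshold p ~ 1/n. Asymptotically E[X] ~ (c³/6)·n^{3(1−α)} = (3³/6)·n^{1.5} → ∞; triangles are abundant w.h.p.

E[X] ≈ 13208.3456; in regime p = Θ(1/n^{1/2}) E[X] diverges (above the triangle threshold p ~ 1/n).


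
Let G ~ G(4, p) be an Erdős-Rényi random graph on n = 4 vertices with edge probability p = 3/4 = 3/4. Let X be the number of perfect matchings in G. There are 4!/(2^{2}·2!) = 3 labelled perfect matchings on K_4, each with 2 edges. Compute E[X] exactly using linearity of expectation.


K_4 has 4!/(2^{2}·2!) = 3 labelled perfect matchings.
For each such perfect matching H, let X_H = 1 if all 2 edges of H are present in G. Then P[X_H = 1] = p^{2} = (3/4)^{2} = 9/16.
By linearity: E[X] = Σ_H E[X_H] = 3 · p^{2} = 3 · 9/16 = 27/16.
Numerically: E[X] ≈ 1.688.

E[X] = 3 · (3/4)^{2} = 27/16 ≈ 1.688.


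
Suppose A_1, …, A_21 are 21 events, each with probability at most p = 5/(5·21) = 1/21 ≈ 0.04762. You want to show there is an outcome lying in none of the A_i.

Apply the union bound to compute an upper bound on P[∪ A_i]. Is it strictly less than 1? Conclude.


Union bound: P[∪_{i=1}^{21} A_i] ≤ Σ_i P[A_i] ≤ 21·p = 21·(1/21) = 1.
Numerically: 1 ≈ 1.00000.
Is 1 < 1? NO.
Since the bound 1 is ≥ 1, the union bound is uninformative here; it does NOT by itself certify existence.

21·p = 1 ≈ 1.00000; existence NOT certified by the union bound.


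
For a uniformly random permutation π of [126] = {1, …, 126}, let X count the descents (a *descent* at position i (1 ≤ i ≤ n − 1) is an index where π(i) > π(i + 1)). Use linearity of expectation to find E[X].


Write X = Σ X_I over i = 1, …, 125, with X_I the indicator of one descent.
There are 125 indicators.
For each fixed i, the pair (π(i), π(i+1)) is a uniformly random ordered pair of distinct values from {1, …, 126}; by symmetry P[π(i) > π(i+1)] = 1/2.
By linearity: E[X] = 125 · (1/2) = (126 − 1) · (1/2) = 125/2 ≈ 62.500000.

E[X] = 125/2 = 62.500000.


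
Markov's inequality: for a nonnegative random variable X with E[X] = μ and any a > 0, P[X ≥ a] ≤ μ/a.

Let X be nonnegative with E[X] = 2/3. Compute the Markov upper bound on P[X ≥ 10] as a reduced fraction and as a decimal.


μ = E[X] = 2/3, a = 10.
Markov: P[X ≥ 10] ≤ μ/a = (2/3)/10 = 1/15.
Numerically: ≈ 0.066667.
(Since a = 10 > μ = 0.666667, the bound 1/15 is < 1 and informative.)

P[X ≥ 10] ≤ 1/15 ≈ 0.066667.


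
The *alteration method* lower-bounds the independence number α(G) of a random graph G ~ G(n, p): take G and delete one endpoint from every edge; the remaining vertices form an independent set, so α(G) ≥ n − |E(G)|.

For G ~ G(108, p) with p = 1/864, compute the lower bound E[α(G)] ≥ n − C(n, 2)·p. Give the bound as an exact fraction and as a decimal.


E[|E(G)|] = C(108, 2)·p = 5778 · (1/864) = 107/16.
E[α(G)] ≥ n − E[|E(G)|] = 108 − 107/16 = 1621/16.
Numerically: ≈ 101.3125.
(This is only a lower bound; the true E[α(G)] may be larger.)

E[α(G)] ≥ 1621/16 ≈ 101.3125.


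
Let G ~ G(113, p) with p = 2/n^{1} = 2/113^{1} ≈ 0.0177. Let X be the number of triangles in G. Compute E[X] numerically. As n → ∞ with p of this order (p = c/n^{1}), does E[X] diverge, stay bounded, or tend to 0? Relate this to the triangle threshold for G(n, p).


Number of potential triangles: C(113, 3) = 234136.
Each occurs with probability p³ ≈ (0.0177)³ ≈ 5.54440e-06.
By linearity: E[X] = C(113, 3)·p³ ≈ 234136 · 5.54440e-06 ≈ 1.298.
Here α = 1, so p = 2/n is exactly at the triangle threshold p ~ 1/n. Asymptotically E[X] → c³/6 = 2³/6 = 4/3 ≈ 1.333, a bounded constant. In this regime the triangle count is asymptotically Poisson(c³/6).

E[X] ≈ 1.298; in regime p = Θ(1/n^{1}) E[X] stays bounded (at the triangle threshold p ~ 1/n).


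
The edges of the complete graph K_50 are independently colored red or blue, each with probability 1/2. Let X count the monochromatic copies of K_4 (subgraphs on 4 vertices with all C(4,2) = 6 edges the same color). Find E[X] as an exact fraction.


Let X = Σ_S X_S over the C(50, 4) = 230300 subsets S of size 4, where X_S = 1 if the K_4 on S is monochromatic.
For a fixed S, the K_4 on S has C(4, 2) = 6 edges. P[all 6 edges red] = (1/2)^6, and likewise for blue, so P[monochromatic] = 2·(1/2)^6 = 2^{1 − 6} = 1/32.
By linearity: E[X] = C(50, 4) · 2^{1 − 6} = 230300 · 1/32 = 57575/8.
Numerically: E[X] ≈ 7196.87500.

E[X] = C(50,4)·2^(1−C(4,2)) = 57575/8 ≈ 7196.87500.


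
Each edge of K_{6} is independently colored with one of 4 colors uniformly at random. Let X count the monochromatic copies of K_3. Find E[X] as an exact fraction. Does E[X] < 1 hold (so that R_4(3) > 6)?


E[X] = C(6, 3) · 4^{1 − 3} = 20 · 4^{−2} = 20/16.
As a reduced fraction: E[X] = 5/4 ≈ 1.25000.
Is E[X] < 1? NO.
Since E[X] ≥ 1, the first-moment bound is inconclusive at n = 6; it does NOT by itself certify R_4(3) > 6.

E[X] = 5/4 ≈ 1.25000; E[X] ≥ 1; first-moment method inconclusive here.


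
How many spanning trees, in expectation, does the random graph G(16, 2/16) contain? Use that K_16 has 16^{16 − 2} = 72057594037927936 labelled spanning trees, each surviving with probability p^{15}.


K_16 has 16^{16 − 2} = 72057594037927936 labelled spanning trees.
For each such spanning tree H, let X_H = 1 if all 15 edges of H are present in G. Then P[X_H = 1] = p^{15} = (1/8)^{15} = 1/35184372088832.
By linearity: E[X] = Σ_H E[X_H] = 72057594037927936 · p^{15} = 72057594037927936 · 1/35184372088832 = 2048.
Numerically: E[X] ≈ 2048.

E[X] = 72057594037927936 · (1/8)^{15} = 2048 ≈ 2048.


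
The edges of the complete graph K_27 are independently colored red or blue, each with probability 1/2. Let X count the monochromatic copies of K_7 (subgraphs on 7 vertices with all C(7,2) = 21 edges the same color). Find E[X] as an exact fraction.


Let X = Σ_S X_S over the C(27, 7) = 888030 subsets S of size 7, where X_S = 1 if the K_7 on S is monochromatic.
For a fixed S, the K_7 on S has C(7, 2) = 21 edges. P[all 21 edges red] = (1/2)^21, and likewise for blue, so P[monochromatic] = 2·(1/2)^21 = 2^{1 − 21} = 1/1048576.
By linearity of expectation: E[X] = C(27, 7) · 2^{1 − 21} = 888030 · 1/1048576 = 444015/524288.
Numerically: E[X] ≈ 0.847.

E[X] = C(27,7)·2^(1−C(7,2)) = 444015/524288 ≈ 0.847.


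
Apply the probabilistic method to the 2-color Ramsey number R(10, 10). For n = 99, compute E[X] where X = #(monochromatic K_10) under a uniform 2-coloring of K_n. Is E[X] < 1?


E[X] = C(99, 10) · 2^{1 − 45} = 15579278510796 · 2^{−44} = 15579278510796/17592186044416.
As a reduced fraction: E[X] = 3894819627699/4398046511104 ≈ 0.8856.
Is E[X] < 1? YES.
Since E[X] < 1, there exists a 2-coloring of K_{99} with no monochromatic K_10; hence R(10, 10) > 99.

E[X] = 3894819627699/4398046511104 ≈ 0.8856; E[X] < 1, so R(10, 10) > 99.


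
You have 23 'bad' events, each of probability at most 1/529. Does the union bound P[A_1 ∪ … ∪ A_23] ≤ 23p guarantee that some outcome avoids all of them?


Union bound: P[∪_{i=1}^{23} A_i] ≤ Σ_i P[A_i] ≤ 23·p = 23·(1/529) = 1/23.
Numerically: 1/23 ≈ 0.043.
Is 1/23 < 1? YES.
Since P[∪ A_i] ≤ 1/23 < 1, the complement has P[∩ A_i^c] ≥ 1 − 1/23 = 22/23 > 0, so some outcome avoids every A_i.

23·p = 1/23 ≈ 0.043; existence CERTIFIED by the union bound.


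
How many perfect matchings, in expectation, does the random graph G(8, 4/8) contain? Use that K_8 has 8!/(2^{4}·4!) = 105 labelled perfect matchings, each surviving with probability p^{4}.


K_8 has 8!/(2^{4}·4!) = 105 labelled perfect matchings.
For each such perfect matching H, let X_H = 1 if all 4 edges of H are present in G. Then P[X_H = 1] = p^{4} = (1/2)^{4} = 1/16.
By linearity of expectation: E[X] = Σ_H E[X_H] = 105 · p^{4} = 105 · 1/16 = 105/16.
Numerically: E[X] ≈ 6.562.

E[X] = 105 · (1/2)^{4} = 105/16 ≈ 6.562.


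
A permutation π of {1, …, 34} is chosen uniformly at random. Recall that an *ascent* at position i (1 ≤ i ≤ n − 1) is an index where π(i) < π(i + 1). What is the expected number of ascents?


Write X = Σ X_I over i = 1, …, 33, with X_I the indicator of one ascent.
There are 33 indicators.
For each fixed i, the pair (π(i), π(i+1)) is a uniformly random ordered pair of distinct values from {1, …, 34}; by symmetry P[π(i) < π(i+1)] = 1/2.
By linearity: E[X] = 33 · (1/2) = (34 − 1) · (1/2) = 33/2 ≈ 16.5000.

E[X] = 33/2 = 16.5000.


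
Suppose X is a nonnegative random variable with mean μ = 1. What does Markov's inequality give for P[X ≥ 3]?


μ = E[X] = 1, a = 3.
Markov: P[X ≥ 3] ≤ μ/a = (1)/3 = 1/3.
Numerically: ≈ 0.333333.
(Since a = 3 > μ = 1.000000, the bound 1/3 is < 1 and informative.)

P[X ≥ 3] ≤ 1/3 ≈ 0.333333.


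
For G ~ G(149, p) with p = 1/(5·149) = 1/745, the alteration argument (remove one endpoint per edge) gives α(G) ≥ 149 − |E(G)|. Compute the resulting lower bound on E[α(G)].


E[|E(G)|] = C(149, 2)·p = 11026 · (1/745) = 74/5.
E[α(G)] ≥ n − E[|E(G)|] = 149 − 74/5 = 671/5.
Numerically: ≈ 134.20000.
(This is only a lower bound; the true E[α(G)] may be larger.)

E[α(G)] ≥ 671/5 ≈ 134.20000.


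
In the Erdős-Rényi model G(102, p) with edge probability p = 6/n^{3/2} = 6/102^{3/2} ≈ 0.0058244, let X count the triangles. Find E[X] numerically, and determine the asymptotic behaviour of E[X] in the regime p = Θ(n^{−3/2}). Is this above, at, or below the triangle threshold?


Number of potential triangles: C(102, 3) = 171700.
Each occurs with probability p³ ≈ (0.0058244)³ ≈ 1.97584548e-07.
By linearity: E[X] = C(102, 3)·p³ ≈ 171700 · 1.97584548e-07 ≈ 0.033925.
Since α = 3/2 > 1, p = c/n^{3/2} = o(1/n) is below the triangle threshold p ~ 1/n. Asymptotically E[X] ~ (c³/6)·n^{3(1−α)} = (6³/6)·n^{-1.5} → 0, so by Markov's inequality G has no triangles w.h.p.

E[X] ≈ 0.033925; in regime p = Θ(1/n^{3/2}) E[X] tends to 0 (below the triangle threshold p ~ 1/n).


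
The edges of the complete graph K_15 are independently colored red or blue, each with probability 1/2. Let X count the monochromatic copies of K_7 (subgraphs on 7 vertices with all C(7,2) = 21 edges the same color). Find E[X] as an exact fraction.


Let X = Σ_S X_S over the C(15, 7) = 6435 subsets S of size 7, where X_S = 1 if the K_7 on S is monochromatic.
For a fixed S, the K_7 on S has C(7, 2) = 21 edges. P[all 21 edges red] = (1/2)^21, and likewise for blue, so P[monochromatic] = 2·(1/2)^21 = 2^{1 − 21} = 1/1048576.
By linearity of expectation: E[X] = C(15, 7) · 2^{1 − 21} = 6435 · 1/1048576 = 6435/1048576.
Numerically: E[X] ≈ 0.0061.

E[X] = C(15,7)·2^(1−C(7,2)) = 6435/1048576 ≈ 0.0061.


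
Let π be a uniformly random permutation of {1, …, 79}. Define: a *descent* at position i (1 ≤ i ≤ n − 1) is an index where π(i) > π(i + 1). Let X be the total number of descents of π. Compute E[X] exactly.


Write X = Σ X_I over i = 1, …, 78, with X_I the indicator of one descent.
There are 78 indicators.
For each fixed i, the pair (π(i), π(i+1)) is a uniformly random ordered pair of distinct values from {1, …, 79}; by symmetry P[π(i) > π(i+1)] = 1/2.
By linearity: E[X] = 78 · (1/2) = (79 − 1) · (1/2) = 39 ≈ 39.000000.

E[X] = 39 = 39.000000.


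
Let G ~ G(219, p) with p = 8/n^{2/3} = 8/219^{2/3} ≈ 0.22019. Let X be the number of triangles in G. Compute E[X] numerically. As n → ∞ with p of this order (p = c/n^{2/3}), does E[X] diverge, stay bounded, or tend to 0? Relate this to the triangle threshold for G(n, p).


Number of potential triangles: C(219, 3) = 1726669.
Each occurs with probability p³ ≈ (0.22019)³ ≈ 1.0675340e-02.
By linearity: E[X] = C(219, 3)·p³ ≈ 1726669 · 1.0675340e-02 ≈ 18432.77930.
Since α = 2/3 < 1, p = c/n^{2/3} ≫ 1/n is above the triangle threshold p ~ 1/n. Asymptotically E[X] ~ (c³/6)·n^{3(1−α)} = (8³/6)·n^{1} → ∞; triangles are abundant w.h.p.

E[X] ≈ 18432.77930; in regime p = Θ(1/n^{2/3}) E[X] diverges (above the triangle threshold p ~ 1/n).


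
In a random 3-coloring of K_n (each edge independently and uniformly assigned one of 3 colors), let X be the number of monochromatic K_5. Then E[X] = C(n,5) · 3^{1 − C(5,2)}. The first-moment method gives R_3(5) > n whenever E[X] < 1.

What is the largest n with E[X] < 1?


We need C(n, 5) · 3^{1 − 10} < 1, i.e. C(n, 5) < 3^{10 − 1} = 19683.
Check values of n near the boundary:
  n = 18: C(18, 5) = 8568; 8568 < 19683? YES
  n = 19: C(19, 5) = 11628; 11628 < 19683? YES
  n = 20: C(20, 5) = 15504; 15504 < 19683? YES
  n = 21: C(21, 5) = 20349; 20349 < 19683? NO
  n = 22: C(22, 5) = 26334; 26334 < 19683? NO
  n = 23: C(23, 5) = 33649; 33649 < 19683? NO
The largest n with C(n, 5) < 19683 is n = 20 (where E[X] = 5168/6561 ≈ 0.787685). Hence R_3(5) > 20, i.e. R_3(5) ≥ 21.

Largest n = 20; hence R_3(5) > 20.
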